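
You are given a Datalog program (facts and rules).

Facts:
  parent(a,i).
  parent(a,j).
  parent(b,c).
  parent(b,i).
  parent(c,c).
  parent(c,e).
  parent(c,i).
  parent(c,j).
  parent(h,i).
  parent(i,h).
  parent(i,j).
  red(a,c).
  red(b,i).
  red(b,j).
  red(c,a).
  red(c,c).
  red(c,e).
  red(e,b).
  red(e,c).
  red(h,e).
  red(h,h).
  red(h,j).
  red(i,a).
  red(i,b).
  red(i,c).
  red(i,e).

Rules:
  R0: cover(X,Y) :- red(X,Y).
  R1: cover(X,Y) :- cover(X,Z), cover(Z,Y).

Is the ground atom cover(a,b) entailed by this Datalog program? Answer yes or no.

round 1: derive cover(a,c) via R0 from red(a,c)
round 1: derive cover(b,i) via R0 from red(b,i)
round 1: derive cover(b,j) via R0 from red(b,j)
round 1: derive cover(c,a) via R0 from red(c,a)
round 1: derive cover(c,c) via R0 from red(c,c)
round 1: derive cover(c,e) via R0 from red(c,e)
round 1: derive cover(e,b) via R0 from red(e,b)
round 1: derive cover(e,c) via R0 from red(e,c)
round 1: derive cover(h,e) via R0 from red(h,e)
round 1: derive cover(h,h) via R0 from red(h,h)
round 1: derive cover(h,j) via R0 from red(h,j)
round 1: derive cover(i,a) via R0 from red(i,a)
round 1: derive cover(i,b) via R0 from red(i,b)
round 1: derive cover(i,c) via R0 from red(i,c)
round 1: derive cover(i,e) via R0 from red(i,e)
round 2: derive cover(a,a) via R1 from cover(a,c), cover(c,a)
round 2: derive cover(a,e) via R1 from cover(a,c), cover(c,e)
round 2: derive cover(b,a) via R1 from cover(b,i), cover(i,a)
round 2: derive cover(b,b) via R1 from cover(b,i), cover(i,b)
round 2: derive cover(b,c) via R1 from cover(b,i), cover(i,c)
round 2: derive cover(b,e) via R1 from cover(b,i), cover(i,e)
round 2: derive cover(c,b) via R1 from cover(c,e), cover(e,b)
round 2: derive cover(e,a) via R1 from cover(e,c), cover(c,a)
round 2: derive cover(e,e) via R1 from cover(e,c), cover(c,e)
round 2: derive cover(e,i) via R1 from cover(e,b), cover(b,i)
round 2: derive cover(e,j) via R1 from cover(e,b), cover(b,j)
round 2: derive cover(h,b) via R1 from cover(h,e), cover(e,b)
round 2: derive cover(h,c) via R1 from cover(h,e), cover(e,c)
round 2: derive cover(i,i) via R1 from cover(i,b), cover(b,i)
round 2: derive cover(i,j) via R1 from cover(i,b), cover(b,j)
round 3: derive cover(a,b) via R1 from cover(a,c), cover(c,b)
round 3: derive cover(a,i) via R1 from cover(a,e), cover(e,i)
round 3: derive cover(a,j) via R1 from cover(a,e), cover(e,j)
round 3: derive cover(c,i) via R1 from cover(c,b), cover(b,i)
round 3: derive cover(c,j) via R1 from cover(c,b), cover(b,j)
round 3: derive cover(h,a) via R1 from cover(h,b), cover(b,a)
round 3: derive cover(h,i) via R1 from cover(h,b), cover(b,i)

yes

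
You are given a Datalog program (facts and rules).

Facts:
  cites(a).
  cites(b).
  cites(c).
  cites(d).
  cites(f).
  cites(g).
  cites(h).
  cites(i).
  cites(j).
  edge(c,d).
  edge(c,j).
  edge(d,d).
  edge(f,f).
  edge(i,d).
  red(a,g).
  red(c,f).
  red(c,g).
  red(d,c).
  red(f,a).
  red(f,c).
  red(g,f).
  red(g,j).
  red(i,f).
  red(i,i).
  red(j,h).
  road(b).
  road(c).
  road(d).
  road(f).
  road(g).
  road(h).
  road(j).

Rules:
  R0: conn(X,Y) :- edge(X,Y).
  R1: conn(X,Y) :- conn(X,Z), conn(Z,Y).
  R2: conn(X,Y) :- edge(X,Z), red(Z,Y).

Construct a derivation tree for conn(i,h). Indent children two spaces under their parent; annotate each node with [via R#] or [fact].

round 1: derive conn(c,d) via R0 from edge(c,d)
round 1: derive conn(c,j) via R0 from edge(c,j)
round 1: derive conn(d,d) via R0 from edge(d,d)
round 1: derive conn(f,f) via R0 from edge(f,f)
round 1: derive conn(i,d) via R0 from edge(i,d)
round 1: derive conn(c,c) via R2 from edge(c,d), red(d,c)
round 1: derive conn(c,h) via R2 from edge(c,j), red(j,h)
round 1: derive conn(d,c) via R2 from edge(d,d), red(d,c)
round 1: derive conn(f,a) via R2 from edge(f,f), red(f,a)
round 1: derive conn(f,c) via R2 from edge(f,f), red(f,c)
round 1: derive conn(i,c) via R2 from edge(i,d), red(d,c)
round 2: derive conn(d,h) via R1 from conn(d,c), conn(c,h)
round 2: derive conn(d,j) via R1 from conn(d,c), conn(c,j)
round 2: derive conn(f,d) via R1 from conn(f,c), conn(c,d)
round 2: derive conn(f,h) via R1 from conn(f,c), conn(c,h)
round 2: derive conn(f,j) via R1 from conn(f,c), conn(c,j)
round 2: derive conn(i,h) via R1 from conn(i,c), conn(c,h)
round 2: derive conn(i,j) via R1 from conn(i,c), conn(c,j)

conn(i,h)  [via R1]
  conn(i,c)  [via R2]
    edge(i,d)  [fact]
    red(d,c)  [fact]
  conn(c,h)  [via R2]
    edge(c,j)  [fact]
    red(j,h)  [fact]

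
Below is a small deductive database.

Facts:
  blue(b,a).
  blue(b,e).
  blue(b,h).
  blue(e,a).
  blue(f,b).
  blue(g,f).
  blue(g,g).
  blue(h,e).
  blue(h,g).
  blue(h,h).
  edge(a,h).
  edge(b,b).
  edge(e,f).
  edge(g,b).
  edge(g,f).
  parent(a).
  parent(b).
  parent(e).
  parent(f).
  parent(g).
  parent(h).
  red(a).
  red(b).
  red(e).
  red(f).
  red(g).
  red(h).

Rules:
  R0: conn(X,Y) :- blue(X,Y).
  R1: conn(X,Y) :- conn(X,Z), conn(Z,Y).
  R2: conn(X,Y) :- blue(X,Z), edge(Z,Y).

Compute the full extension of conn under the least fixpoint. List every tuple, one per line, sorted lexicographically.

round 1: derive conn(b,a) via R0 from blue(b,a)
round 1: derive conn(b,e) via R0 from blue(b,e)
round 1: derive conn(b,h) via R0 from blue(b,h)
round 1: derive conn(e,a) via R0 from blue(e,a)
round 1: derive conn(f,b) via R0 from blue(f,b)
round 1: derive conn(g,f) via R0 from blue(g,f)
round 1: derive conn(g,g) via R0 from blue(g,g)
round 1: derive conn(h,e) via R0 from blue(h,e)
round 1: derive conn(h,g) via R0 from blue(h,g)
round 1: derive conn(h,h) via R0 from blue(h,h)
round 1: derive conn(b,f) via R2 from blue(b,e), edge(e,f)
round 1: derive conn(e,h) via R2 from blue(e,a), edge(a,h)
round 1: derive conn(g,b) via R2 from blue(g,g), edge(g,b)
round 1: derive conn(h,b) via R2 from blue(h,g), edge(g,b)
round 1: derive conn(h,f) via R2 from blue(h,e), edge(e,f)
round 2: derive conn(b,b) via R1 from conn(b,f), conn(f,b)
round 2: derive conn(b,g) via R1 from conn(b,h), conn(h,g)
round 2: derive conn(e,b) via R1 from conn(e,h), conn(h,b)
round 2: derive conn(e,e) via R1 from conn(e,h), conn(h,e)
round 2: derive conn(e,f) via R1 from conn(e,h), conn(h,f)
round 2: derive conn(e,g) via R1 from conn(e,h), conn(h,g)
round 2: derive conn(f,a) via R1 from conn(f,b), conn(b,a)
round 2: derive conn(f,e) via R1 from conn(f,b), conn(b,e)
round 2: derive conn(f,f) via R1 from conn(f,b), conn(b,f)
round 2: derive conn(f,h) via R1 from conn(f,b), conn(b,h)
round 2: derive conn(g,a) via R1 from conn(g,b), conn(b,a)
round 2: derive conn(g,e) via R1 from conn(g,b), conn(b,e)
round 2: derive conn(g,h) via R1 from conn(g,b), conn(b,h)
round 2: derive conn(h,a) via R1 from conn(h,b), conn(b,a)
round 3: derive conn(f,g) via R1 from conn(f,b), conn(b,g)

conn(b,a)
conn(b,b)
conn(b,e)
conn(b,f)
conn(b,g)
conn(b,h)
conn(e,a)
conn(e,b)
conn(e,e)
conn(e,f)
conn(e,g)
conn(e,h)
conn(f,a)
conn(f,b)
conn(f,e)
conn(f,f)
conn(f,g)
conn(f,h)
conn(g,a)
conn(g,b)
conn(g,e)
conn(g,f)
conn(g,g)
conn(g,h)
conn(h,a)
conn(h,b)
conn(h,e)
conn(h,f)
conn(h,g)
conn(h,h)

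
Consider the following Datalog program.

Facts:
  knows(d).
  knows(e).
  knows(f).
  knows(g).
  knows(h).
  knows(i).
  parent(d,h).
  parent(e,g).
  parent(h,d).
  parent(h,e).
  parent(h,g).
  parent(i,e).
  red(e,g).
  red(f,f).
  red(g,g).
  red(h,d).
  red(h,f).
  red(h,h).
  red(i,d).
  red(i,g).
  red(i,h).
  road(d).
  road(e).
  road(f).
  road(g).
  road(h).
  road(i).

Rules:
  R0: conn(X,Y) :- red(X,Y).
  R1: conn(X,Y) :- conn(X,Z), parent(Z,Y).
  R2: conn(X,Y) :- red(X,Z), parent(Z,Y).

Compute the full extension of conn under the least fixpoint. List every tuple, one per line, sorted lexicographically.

conn(e,g)
conn(f,f)
conn(g,g)
conn(h,d)
conn(h,e)
conn(h,f)
conn(h,g)
conn(h,h)
conn(i,d)
conn(i,e)
conn(i,g)
conn(i,h)

round 1: derive conn(e,g) via R0 from red(e,g)
round 1: derive conn(f,f) via R0 from red(f,f)
round 1: derive conn(g,g) via R0 from red(g,g)
round 1: derive conn(h,d) via R0 from red(h,d)
round 1: derive conn(h,f) via R0 from red(h,f)
round 1: derive conn(h,h) via R0 from red(h,h)
round 1: derive conn(i,d) via R0 from red(i,d)
round 1: derive conn(i,g) via R0 from red(i,g)
round 1: derive conn(i,h) via R0 from red(i,h)
round 1: derive conn(h,e) via R2 from red(h,h), parent(h,e)
round 1: derive conn(h,g) via R2 from red(h,h), parent(h,g)
round 1: derive conn(i,e) via R2 from red(i,h), parent(h,e)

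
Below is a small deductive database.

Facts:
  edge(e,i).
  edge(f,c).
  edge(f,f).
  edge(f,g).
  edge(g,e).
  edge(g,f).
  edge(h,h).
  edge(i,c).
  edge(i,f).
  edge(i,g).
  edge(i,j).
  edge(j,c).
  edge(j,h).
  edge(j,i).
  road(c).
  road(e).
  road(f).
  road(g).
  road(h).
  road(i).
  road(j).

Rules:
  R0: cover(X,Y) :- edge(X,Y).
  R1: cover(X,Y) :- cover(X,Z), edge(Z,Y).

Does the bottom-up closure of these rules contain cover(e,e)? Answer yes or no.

yes

round 1: derive cover(e,i) via R0 from edge(e,i)
round 1: derive cover(f,c) via R0 from edge(f,c)
round 1: derive cover(f,f) via R0 from edge(f,f)
round 1: derive cover(f,g) via R0 from edge(f,g)
round 1: derive cover(g,e) via R0 from edge(g,e)
round 1: derive cover(g,f) via R0 from edge(g,f)
round 1: derive cover(h,h) via R0 from edge(h,h)
round 1: derive cover(i,c) via R0 from edge(i,c)
round 1: derive cover(i,f) via R0 from edge(i,f)
round 1: derive cover(i,g) via R0 from edge(i,g)
round 1: derive cover(i,j) via R0 from edge(i,j)
round 1: derive cover(j,c) via R0 from edge(j,c)
round 1: derive cover(j,h) via R0 from edge(j,h)
round 1: derive cover(j,i) via R0 from edge(j,i)
round 2: derive cover(e,c) via R1 from cover(e,i), edge(i,c)
round 2: derive cover(e,f) via R1 from cover(e,i), edge(i,f)
round 2: derive cover(e,g) via R1 from cover(e,i), edge(i,g)
round 2: derive cover(e,j) via R1 from cover(e,i), edge(i,j)
round 2: derive cover(f,e) via R1 from cover(f,g), edge(g,e)
round 2: derive cover(g,c) via R1 from cover(g,f), edge(f,c)
round 2: derive cover(g,g) via R1 from cover(g,f), edge(f,g)
round 2: derive cover(g,i) via R1 from cover(g,e), edge(e,i)
round 2: derive cover(i,e) via R1 from cover(i,g), edge(g,e)
round 2: derive cover(i,h) via R1 from cover(i,j), edge(j,h)
round 2: derive cover(i,i) via R1 from cover(i,j), edge(j,i)
round 2: derive cover(j,f) via R1 from cover(j,i), edge(i,f)
round 2: derive cover(j,g) via R1 from cover(j,i), edge(i,g)
round 2: derive cover(j,j) via R1 from cover(j,i), edge(i,j)
round 3: derive cover(e,e) via R1 from cover(e,g), edge(g,e)
round 3: derive cover(e,h) via R1 from cover(e,j), edge(j,h)
round 3: derive cover(f,i) via R1 from cover(f,e), edge(e,i)
round 3: derive cover(g,j) via R1 from cover(g,i), edge(i,j)
round 3: derive cover(j,e) via R1 from cover(j,g), edge(g,e)
round 4: derive cover(f,j) via R1 from cover(f,i), edge(i,j)
round 4: derive cover(g,h) via R1 from cover(g,j), edge(j,h)
round 5: derive cover(f,h) via R1 from cover(f,j), edge(j,h)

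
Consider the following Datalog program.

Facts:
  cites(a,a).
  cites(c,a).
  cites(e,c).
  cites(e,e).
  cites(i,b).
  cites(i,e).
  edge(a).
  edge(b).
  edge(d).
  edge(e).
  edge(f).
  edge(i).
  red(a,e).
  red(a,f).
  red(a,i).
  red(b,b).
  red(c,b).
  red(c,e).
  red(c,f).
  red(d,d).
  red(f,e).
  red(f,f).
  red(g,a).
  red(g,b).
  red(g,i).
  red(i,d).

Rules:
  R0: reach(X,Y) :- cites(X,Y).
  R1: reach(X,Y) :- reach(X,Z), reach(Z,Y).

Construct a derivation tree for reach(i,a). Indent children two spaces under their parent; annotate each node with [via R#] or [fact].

round 1: derive reach(a,a) via R0 from cites(a,a)
round 1: derive reach(c,a) via R0 from cites(c,a)
round 1: derive reach(e,c) via R0 from cites(e,c)
round 1: derive reach(e,e) via R0 from cites(e,e)
round 1: derive reach(i,b) via R0 from cites(i,b)
round 1: derive reach(i,e) via R0 from cites(i,e)
round 2: derive reach(e,a) via R1 from reach(e,c), reach(c,a)
round 2: derive reach(i,c) via R1 from reach(i,e), reach(e,c)
round 3: derive reach(i,a) via R1 from reach(i,c), reach(c,a)

reach(i,a)  [via R1]
  reach(i,c)  [via R1]
    reach(i,e)  [via R0]
      cites(i,e)  [fact]
    reach(e,c)  [via R0]
      cites(e,c)  [fact]
  reach(c,a)  [via R0]
    cites(c,a)  [fact]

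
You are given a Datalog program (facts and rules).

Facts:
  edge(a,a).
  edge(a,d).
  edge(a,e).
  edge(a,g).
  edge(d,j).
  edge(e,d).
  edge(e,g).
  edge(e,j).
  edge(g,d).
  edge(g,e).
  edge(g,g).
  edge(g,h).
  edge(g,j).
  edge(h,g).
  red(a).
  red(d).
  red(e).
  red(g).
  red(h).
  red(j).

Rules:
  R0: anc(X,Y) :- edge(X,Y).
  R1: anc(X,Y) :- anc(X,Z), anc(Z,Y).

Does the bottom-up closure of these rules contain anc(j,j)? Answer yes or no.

round 1: derive anc(a,a) via R0 from edge(a,a)
round 1: derive anc(a,d) via R0 from edge(a,d)
round 1: derive anc(a,e) via R0 from edge(a,e)
round 1: derive anc(a,g) via R0 from edge(a,g)
round 1: derive anc(d,j) via R0 from edge(d,j)
round 1: derive anc(e,d) via R0 from edge(e,d)
round 1: derive anc(e,g) via R0 from edge(e,g)
round 1: derive anc(e,j) via R0 from edge(e,j)
round 1: derive anc(g,d) via R0 from edge(g,d)
round 1: derive anc(g,e) via R0 from edge(g,e)
round 1: derive anc(g,g) via R0 from edge(g,g)
round 1: derive anc(g,h) via R0 from edge(g,h)
round 1: derive anc(g,j) via R0 from edge(g,j)
round 1: derive anc(h,g) via R0 from edge(h,g)
round 2: derive anc(a,h) via R1 from anc(a,g), anc(g,h)
round 2: derive anc(a,j) via R1 from anc(a,d), anc(d,j)
round 2: derive anc(e,e) via R1 from anc(e,g), anc(g,e)
round 2: derive anc(e,h) via R1 from anc(e,g), anc(g,h)
round 2: derive anc(h,d) via R1 from anc(h,g), anc(g,d)
round 2: derive anc(h,e) via R1 from anc(h,g), anc(g,e)
round 2: derive anc(h,h) via R1 from anc(h,g), anc(g,h)
round 2: derive anc(h,j) via R1 from anc(h,g), anc(g,j)

no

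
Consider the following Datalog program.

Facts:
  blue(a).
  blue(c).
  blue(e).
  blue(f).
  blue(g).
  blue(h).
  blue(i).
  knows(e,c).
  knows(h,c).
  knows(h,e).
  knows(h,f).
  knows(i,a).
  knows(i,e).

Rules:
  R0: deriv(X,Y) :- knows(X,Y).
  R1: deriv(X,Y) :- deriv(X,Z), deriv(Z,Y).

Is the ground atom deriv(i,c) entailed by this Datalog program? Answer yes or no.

round 1: derive deriv(e,c) via R0 from knows(e,c)
round 1: derive deriv(h,c) via R0 from knows(h,c)
round 1: derive deriv(h,e) via R0 from knows(h,e)
round 1: derive deriv(h,f) via R0 from knows(h,f)
round 1: derive deriv(i,a) via R0 from knows(i,a)
round 1: derive deriv(i,e) via R0 from knows(i,e)
round 2: derive deriv(i,c) via R1 from deriv(i,e), deriv(e,c)

yes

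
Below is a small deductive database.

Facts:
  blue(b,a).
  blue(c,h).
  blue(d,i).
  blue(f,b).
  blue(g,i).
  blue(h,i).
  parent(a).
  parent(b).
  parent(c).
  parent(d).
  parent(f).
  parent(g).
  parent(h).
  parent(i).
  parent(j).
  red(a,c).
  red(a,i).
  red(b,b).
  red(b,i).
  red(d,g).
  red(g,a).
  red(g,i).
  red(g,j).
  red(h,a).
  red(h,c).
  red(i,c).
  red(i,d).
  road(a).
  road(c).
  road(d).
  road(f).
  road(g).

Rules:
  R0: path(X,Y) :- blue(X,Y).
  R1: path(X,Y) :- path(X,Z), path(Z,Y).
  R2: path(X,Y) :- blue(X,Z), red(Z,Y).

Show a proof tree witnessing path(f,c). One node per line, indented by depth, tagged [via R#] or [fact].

round 1: derive path(b,a) via R0 from blue(b,a)
round 1: derive path(c,h) via R0 from blue(c,h)
round 1: derive path(d,i) via R0 from blue(d,i)
round 1: derive path(f,b) via R0 from blue(f,b)
round 1: derive path(g,i) via R0 from blue(g,i)
round 1: derive path(h,i) via R0 from blue(h,i)
round 1: derive path(b,c) via R2 from blue(b,a), red(a,c)
round 1: derive path(b,i) via R2 from blue(b,a), red(a,i)
round 1: derive path(c,a) via R2 from blue(c,h), red(h,a)
round 1: derive path(c,c) via R2 from blue(c,h), red(h,c)
round 1: derive path(d,c) via R2 from blue(d,i), red(i,c)
round 1: derive path(d,d) via R2 from blue(d,i), red(i,d)
round 1: derive path(f,i) via R2 from blue(f,b), red(b,i)
round 1: derive path(g,c) via R2 from blue(g,i), red(i,c)
round 1: derive path(g,d) via R2 from blue(g,i), red(i,d)
round 1: derive path(h,c) via R2 from blue(h,i), red(i,c)
round 1: derive path(h,d) via R2 from blue(h,i), red(i,d)
round 2: derive path(b,h) via R1 from path(b,c), path(c,h)
round 2: derive path(c,d) via R1 from path(c,h), path(h,d)
round 2: derive path(c,i) via R1 from path(c,h), path(h,i)
round 2: derive path(d,a) via R1 from path(d,c), path(c,a)
round 2: derive path(d,h) via R1 from path(d,c), path(c,h)
round 2: derive path(f,a) via R1 from path(f,b), path(b,a)
round 2: derive path(f,c) via R1 from path(f,b), path(b,c)
round 2: derive path(g,a) via R1 from path(g,c), path(c,a)
round 2: derive path(g,h) via R1 from path(g,c), path(c,h)
round 2: derive path(h,a) via R1 from path(h,c), path(c,a)
round 2: derive path(h,h) via R1 from path(h,c), path(c,h)
round 3: derive path(b,d) via R1 from path(b,c), path(c,d)
round 3: derive path(f,d) via R1 from path(f,c), path(c,d)
round 3: derive path(f,h) via R1 from path(f,b), path(b,h)

path(f,c)  [via R1]
  path(f,b)  [via R0]
    blue(f,b)  [fact]
  path(b,c)  [via R2]
    blue(b,a)  [fact]
    red(a,c)  [fact]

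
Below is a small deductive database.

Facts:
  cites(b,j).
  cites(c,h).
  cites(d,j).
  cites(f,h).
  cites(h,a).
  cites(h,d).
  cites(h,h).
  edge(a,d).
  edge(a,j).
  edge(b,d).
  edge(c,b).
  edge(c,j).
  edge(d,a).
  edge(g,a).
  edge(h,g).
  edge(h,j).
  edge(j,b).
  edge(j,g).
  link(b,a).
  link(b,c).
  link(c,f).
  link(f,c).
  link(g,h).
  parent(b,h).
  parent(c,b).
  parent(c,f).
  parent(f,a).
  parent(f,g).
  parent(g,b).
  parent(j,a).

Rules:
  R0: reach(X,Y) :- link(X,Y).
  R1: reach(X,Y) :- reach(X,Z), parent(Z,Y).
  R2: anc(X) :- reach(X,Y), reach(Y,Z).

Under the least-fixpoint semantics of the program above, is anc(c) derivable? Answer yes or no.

yes

round 1: derive reach(b,a) via R0 from link(b,a)
round 1: derive reach(b,c) via R0 from link(b,c)
round 1: derive reach(c,f) via R0 from link(c,f)
round 1: derive reach(f,c) via R0 from link(f,c)
round 1: derive reach(g,h) via R0 from link(g,h)
round 2: derive reach(b,b) via R1 from reach(b,c), parent(c,b)
round 2: derive reach(b,f) via R1 from reach(b,c), parent(c,f)
round 2: derive reach(c,a) via R1 from reach(c,f), parent(f,a)
round 2: derive reach(c,g) via R1 from reach(c,f), parent(f,g)
round 2: derive reach(f,b) via R1 from reach(f,c), parent(c,b)
round 2: derive reach(f,f) via R1 from reach(f,c), parent(c,f)
round 2: derive anc(b) via R2 from reach(b,c), reach(c,f)
round 2: derive anc(c) via R2 from reach(c,f), reach(f,c)
round 2: derive anc(f) via R2 from reach(f,c), reach(c,f)
round 3: derive reach(b,g) via R1 from reach(b,f), parent(f,g)
round 3: derive reach(b,h) via R1 from reach(b,b), parent(b,h)
round 3: derive reach(c,b) via R1 from reach(c,g), parent(g,b)
round 3: derive reach(f,a) via R1 from reach(f,f), parent(f,a)
round 3: derive reach(f,g) via R1 from reach(f,f), parent(f,g)
round 3: derive reach(f,h) via R1 from reach(f,b), parent(b,h)
round 4: derive reach(c,h) via R1 from reach(c,b), parent(b,h)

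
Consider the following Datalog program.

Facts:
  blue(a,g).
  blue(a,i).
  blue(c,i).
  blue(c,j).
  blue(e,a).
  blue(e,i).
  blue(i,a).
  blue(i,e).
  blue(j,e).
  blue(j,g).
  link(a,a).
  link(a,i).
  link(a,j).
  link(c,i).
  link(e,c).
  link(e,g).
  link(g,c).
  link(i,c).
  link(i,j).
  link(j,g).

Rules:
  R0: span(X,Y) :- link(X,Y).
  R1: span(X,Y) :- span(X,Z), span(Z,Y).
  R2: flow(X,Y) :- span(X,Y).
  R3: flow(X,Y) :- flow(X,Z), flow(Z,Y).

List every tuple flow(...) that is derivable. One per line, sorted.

round 1: derive span(a,a) via R0 from link(a,a)
round 1: derive span(a,i) via R0 from link(a,i)
round 1: derive span(a,j) via R0 from link(a,j)
round 1: derive span(c,i) via R0 from link(c,i)
round 1: derive span(e,c) via R0 from link(e,c)
round 1: derive span(e,g) via R0 from link(e,g)
round 1: derive span(g,c) via R0 from link(g,c)
round 1: derive span(i,c) via R0 from link(i,c)
round 1: derive span(i,j) via R0 from link(i,j)
round 1: derive span(j,g) via R0 from link(j,g)
round 2: derive span(a,c) via R1 from span(a,i), span(i,c)
round 2: derive span(a,g) via R1 from span(a,j), span(j,g)
round 2: derive span(c,c) via R1 from span(c,i), span(i,c)
round 2: derive span(c,j) via R1 from span(c,i), span(i,j)
round 2: derive span(e,i) via R1 from span(e,c), span(c,i)
round 2: derive span(g,i) via R1 from span(g,c), span(c,i)
round 2: derive span(i,g) via R1 from span(i,j), span(j,g)
round 2: derive span(i,i) via R1 from span(i,c), span(c,i)
round 2: derive span(j,c) via R1 from span(j,g), span(g,c)
round 2: derive flow(a,a) via R2 from span(a,a)
round 2: derive flow(a,i) via R2 from span(a,i)
round 2: derive flow(a,j) via R2 from span(a,j)
round 2: derive flow(c,i) via R2 from span(c,i)
round 2: derive flow(e,c) via R2 from span(e,c)
round 2: derive flow(e,g) via R2 from span(e,g)
round 2: derive flow(g,c) via R2 from span(g,c)
round 2: derive flow(i,c) via R2 from span(i,c)
round 2: derive flow(i,j) via R2 from span(i,j)
round 2: derive flow(j,g) via R2 from span(j,g)
round 3: derive span(c,g) via R1 from span(c,i), span(i,g)
round 3: derive span(e,j) via R1 from span(e,c), span(c,j)
round 3: derive span(g,g) via R1 from span(g,i), span(i,g)
round 3: derive span(g,j) via R1 from span(g,c), span(c,j)
round 3: derive span(j,i) via R1 from span(j,c), span(c,i)
round 3: derive span(j,j) via R1 from span(j,c), span(c,j)
round 3: derive flow(a,c) via R2 from span(a,c)
round 3: derive flow(a,g) via R2 from span(a,g)
round 3: derive flow(c,c) via R2 from span(c,c)
round 3: derive flow(c,j) via R2 from span(c,j)
round 3: derive flow(e,i) via R2 from span(e,i)
round 3: derive flow(g,i) via R2 from span(g,i)
round 3: derive flow(i,g) via R2 from span(i,g)
round 3: derive flow(i,i) via R2 from span(i,i)
round 3: derive flow(j,c) via R2 from span(j,c)
round 4: derive flow(c,g) via R2 from span(c,g)
round 4: derive flow(e,j) via R2 from span(e,j)
round 4: derive flow(g,g) via R2 from span(g,g)
round 4: derive flow(g,j) via R2 from span(g,j)
round 4: derive flow(j,i) via R2 from span(j,i)
round 4: derive flow(j,j) via R2 from span(j,j)

flow(a,a)
flow(a,c)
flow(a,g)
flow(a,i)
flow(a,j)
flow(c,c)
flow(c,g)
flow(c,i)
flow(c,j)
flow(e,c)
flow(e,g)
flow(e,i)
flow(e,j)
flow(g,c)
flow(g,g)
flow(g,i)
flow(g,j)
flow(i,c)
flow(i,g)
flow(i,i)
flow(i,j)
flow(j,c)
flow(j,g)
flow(j,i)
flow(j,j)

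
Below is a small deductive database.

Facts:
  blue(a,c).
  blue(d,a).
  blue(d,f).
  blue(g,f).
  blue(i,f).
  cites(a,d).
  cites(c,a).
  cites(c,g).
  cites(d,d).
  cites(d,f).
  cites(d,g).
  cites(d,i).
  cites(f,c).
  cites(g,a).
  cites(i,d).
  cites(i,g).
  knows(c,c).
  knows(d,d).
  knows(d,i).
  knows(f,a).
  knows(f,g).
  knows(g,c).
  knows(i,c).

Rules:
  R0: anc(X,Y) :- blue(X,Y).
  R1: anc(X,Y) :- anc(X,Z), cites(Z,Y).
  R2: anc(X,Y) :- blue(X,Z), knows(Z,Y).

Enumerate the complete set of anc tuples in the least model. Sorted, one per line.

anc(a,a)
anc(a,c)
anc(a,d)
anc(a,f)
anc(a,g)
anc(a,i)
anc(d,a)
anc(d,c)
anc(d,d)
anc(d,f)
anc(d,g)
anc(d,i)
anc(g,a)
anc(g,c)
anc(g,d)
anc(g,f)
anc(g,g)
anc(g,i)
anc(i,a)
anc(i,c)
anc(i,d)
anc(i,f)
anc(i,g)
anc(i,i)

round 1: derive anc(a,c) via R0 from blue(a,c)
round 1: derive anc(d,a) via R0 from blue(d,a)
round 1: derive anc(d,f) via R0 from blue(d,f)
round 1: derive anc(g,f) via R0 from blue(g,f)
round 1: derive anc(i,f) via R0 from blue(i,f)
round 1: derive anc(d,g) via R2 from blue(d,f), knows(f,g)
round 1: derive anc(g,a) via R2 from blue(g,f), knows(f,a)
round 1: derive anc(g,g) via R2 from blue(g,f), knows(f,g)
round 1: derive anc(i,a) via R2 from blue(i,f), knows(f,a)
round 1: derive anc(i,g) via R2 from blue(i,f), knows(f,g)
round 2: derive anc(a,a) via R1 from anc(a,c), cites(c,a)
round 2: derive anc(a,g) via R1 from anc(a,c), cites(c,g)
round 2: derive anc(d,c) via R1 from anc(d,f), cites(f,c)
round 2: derive anc(d,d) via R1 from anc(d,a), cites(a,d)
round 2: derive anc(g,c) via R1 from anc(g,f), cites(f,c)
round 2: derive anc(g,d) via R1 from anc(g,a), cites(a,d)
round 2: derive anc(i,c) via R1 from anc(i,f), cites(f,c)
round 2: derive anc(i,d) via R1 from anc(i,a), cites(a,d)
round 3: derive anc(a,d) via R1 from anc(a,a), cites(a,d)
round 3: derive anc(d,i) via R1 from anc(d,d), cites(d,i)
round 3: derive anc(g,i) via R1 from anc(g,d), cites(d,i)
round 3: derive anc(i,i) via R1 from anc(i,d), cites(d,i)
round 4: derive anc(a,f) via R1 from anc(a,d), cites(d,f)
round 4: derive anc(a,i) via R1 from anc(a,d), cites(d,i)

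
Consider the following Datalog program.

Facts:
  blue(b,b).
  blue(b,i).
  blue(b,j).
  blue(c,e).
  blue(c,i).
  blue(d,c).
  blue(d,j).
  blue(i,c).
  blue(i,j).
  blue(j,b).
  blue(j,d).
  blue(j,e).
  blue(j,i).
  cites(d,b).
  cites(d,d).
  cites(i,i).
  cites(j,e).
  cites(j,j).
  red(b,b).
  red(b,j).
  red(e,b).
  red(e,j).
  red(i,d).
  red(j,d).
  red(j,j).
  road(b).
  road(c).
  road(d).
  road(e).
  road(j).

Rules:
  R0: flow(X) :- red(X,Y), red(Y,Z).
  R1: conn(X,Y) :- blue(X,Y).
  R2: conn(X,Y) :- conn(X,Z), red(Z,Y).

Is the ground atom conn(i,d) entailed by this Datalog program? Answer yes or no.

yes

round 1: derive conn(b,b) via R1 from blue(b,b)
round 1: derive conn(b,i) via R1 from blue(b,i)
round 1: derive conn(b,j) via R1 from blue(b,j)
round 1: derive conn(c,e) via R1 from blue(c,e)
round 1: derive conn(c,i) via R1 from blue(c,i)
round 1: derive conn(d,c) via R1 from blue(d,c)
round 1: derive conn(d,j) via R1 from blue(d,j)
round 1: derive conn(i,c) via R1 from blue(i,c)
round 1: derive conn(i,j) via R1 from blue(i,j)
round 1: derive conn(j,b) via R1 from blue(j,b)
round 1: derive conn(j,d) via R1 from blue(j,d)
round 1: derive conn(j,e) via R1 from blue(j,e)
round 1: derive conn(j,i) via R1 from blue(j,i)
round 2: derive conn(b,d) via R2 from conn(b,i), red(i,d)
round 2: derive conn(c,b) via R2 from conn(c,e), red(e,b)
round 2: derive conn(c,d) via R2 from conn(c,i), red(i,d)
round 2: derive conn(c,j) via R2 from conn(c,e), red(e,j)
round 2: derive conn(d,d) via R2 from conn(d,j), red(j,d)
round 2: derive conn(i,d) via R2 from conn(i,j), red(j,d)
round 2: derive conn(j,j) via R2 from conn(j,b), red(b,j)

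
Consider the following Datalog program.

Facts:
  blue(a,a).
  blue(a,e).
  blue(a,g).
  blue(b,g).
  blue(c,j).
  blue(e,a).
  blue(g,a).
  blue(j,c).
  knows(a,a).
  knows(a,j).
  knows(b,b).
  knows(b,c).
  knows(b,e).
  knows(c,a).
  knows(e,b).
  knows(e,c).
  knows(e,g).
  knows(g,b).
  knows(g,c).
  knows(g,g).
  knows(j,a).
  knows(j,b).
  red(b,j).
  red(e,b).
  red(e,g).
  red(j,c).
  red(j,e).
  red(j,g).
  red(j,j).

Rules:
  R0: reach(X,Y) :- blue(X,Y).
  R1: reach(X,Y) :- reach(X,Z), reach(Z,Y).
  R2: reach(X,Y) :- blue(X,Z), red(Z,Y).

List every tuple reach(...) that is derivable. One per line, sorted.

reach(a,a)
reach(a,b)
reach(a,e)
reach(a,g)
reach(b,a)
reach(b,b)
reach(b,e)
reach(b,g)
reach(c,a)
reach(c,b)
reach(c,c)
reach(c,e)
reach(c,g)
reach(c,j)
reach(e,a)
reach(e,b)
reach(e,e)
reach(e,g)
reach(g,a)
reach(g,b)
reach(g,e)
reach(g,g)
reach(j,a)
reach(j,b)
reach(j,c)
reach(j,e)
reach(j,g)
reach(j,j)

round 1: derive reach(a,a) via R0 from blue(a,a)
round 1: derive reach(a,e) via R0 from blue(a,e)
round 1: derive reach(a,g) via R0 from blue(a,g)
round 1: derive reach(b,g) via R0 from blue(b,g)
round 1: derive reach(c,j) via R0 from blue(c,j)
round 1: derive reach(e,a) via R0 from blue(e,a)
round 1: derive reach(g,a) via R0 from blue(g,a)
round 1: derive reach(j,c) via R0 from blue(j,c)
round 1: derive reach(a,b) via R2 from blue(a,e), red(e,b)
round 1: derive reach(c,c) via R2 from blue(c,j), red(j,c)
round 1: derive reach(c,e) via R2 from blue(c,j), red(j,e)
round 1: derive reach(c,g) via R2 from blue(c,j), red(j,g)
round 2: derive reach(b,a) via R1 from reach(b,g), reach(g,a)
round 2: derive reach(c,a) via R1 from reach(c,e), reach(e,a)
round 2: derive reach(e,b) via R1 from reach(e,a), reach(a,b)
round 2: derive reach(e,e) via R1 from reach(e,a), reach(a,e)
round 2: derive reach(e,g) via R1 from reach(e,a), reach(a,g)
round 2: derive reach(g,b) via R1 from reach(g,a), reach(a,b)
round 2: derive reach(g,e) via R1 from reach(g,a), reach(a,e)
round 2: derive reach(g,g) via R1 from reach(g,a), reach(a,g)
round 2: derive reach(j,e) via R1 from reach(j,c), reach(c,e)
round 2: derive reach(j,g) via R1 from reach(j,c), reach(c,g)
round 2: derive reach(j,j) via R1 from reach(j,c), reach(c,j)
round 3: derive reach(b,b) via R1 from reach(b,a), reach(a,b)
round 3: derive reach(b,e) via R1 from reach(b,a), reach(a,e)
round 3: derive reach(c,b) via R1 from reach(c,a), reach(a,b)
round 3: derive reach(j,a) via R1 from reach(j,c), reach(c,a)
round 3: derive reach(j,b) via R1 from reach(j,e), reach(e,b)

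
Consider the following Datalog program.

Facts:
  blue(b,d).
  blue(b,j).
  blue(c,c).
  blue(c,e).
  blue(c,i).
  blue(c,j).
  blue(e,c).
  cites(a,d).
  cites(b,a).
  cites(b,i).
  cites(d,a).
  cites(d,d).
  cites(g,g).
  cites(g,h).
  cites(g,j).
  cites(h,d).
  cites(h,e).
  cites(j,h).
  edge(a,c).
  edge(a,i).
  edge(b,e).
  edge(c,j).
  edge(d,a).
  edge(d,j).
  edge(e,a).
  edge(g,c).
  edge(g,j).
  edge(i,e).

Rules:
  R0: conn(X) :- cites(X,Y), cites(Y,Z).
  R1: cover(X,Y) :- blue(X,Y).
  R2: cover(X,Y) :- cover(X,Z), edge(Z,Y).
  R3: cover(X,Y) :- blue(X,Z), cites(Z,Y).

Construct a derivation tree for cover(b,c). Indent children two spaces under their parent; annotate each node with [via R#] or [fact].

cover(b,c)  [via R2]
  cover(b,a)  [via R3]
    blue(b,d)  [fact]
    cites(d,a)  [fact]
  edge(a,c)  [fact]

round 1: derive cover(b,d) via R1 from blue(b,d)
round 1: derive cover(b,j) via R1 from blue(b,j)
round 1: derive cover(c,c) via R1 from blue(c,c)
round 1: derive cover(c,e) via R1 from blue(c,e)
round 1: derive cover(c,i) via R1 from blue(c,i)
round 1: derive cover(c,j) via R1 from blue(c,j)
round 1: derive cover(e,c) via R1 from blue(e,c)
round 1: derive cover(b,a) via R3 from blue(b,d), cites(d,a)
round 1: derive cover(b,h) via R3 from blue(b,j), cites(j,h)
round 1: derive cover(c,h) via R3 from blue(c,j), cites(j,h)
round 2: derive cover(b,c) via R2 from cover(b,a), edge(a,c)
round 2: derive cover(b,i) via R2 from cover(b,a), edge(a,i)
round 2: derive cover(c,a) via R2 from cover(c,e), edge(e,a)
round 2: derive cover(e,j) via R2 from cover(e,c), edge(c,j)
round 3: derive cover(b,e) via R2 from cover(b,i), edge(i,e)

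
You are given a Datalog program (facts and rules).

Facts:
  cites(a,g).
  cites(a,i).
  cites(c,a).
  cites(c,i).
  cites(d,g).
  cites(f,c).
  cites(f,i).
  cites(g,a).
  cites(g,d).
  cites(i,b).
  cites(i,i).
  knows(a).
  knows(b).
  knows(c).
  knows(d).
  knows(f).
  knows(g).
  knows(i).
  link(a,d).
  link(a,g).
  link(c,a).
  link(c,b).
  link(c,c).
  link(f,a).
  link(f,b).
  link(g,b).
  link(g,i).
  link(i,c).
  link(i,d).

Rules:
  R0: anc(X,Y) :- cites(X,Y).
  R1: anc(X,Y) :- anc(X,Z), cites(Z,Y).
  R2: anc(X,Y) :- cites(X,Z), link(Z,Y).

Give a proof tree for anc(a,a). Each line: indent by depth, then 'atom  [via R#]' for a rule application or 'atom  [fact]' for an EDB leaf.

round 1: derive anc(a,g) via R0 from cites(a,g)
round 1: derive anc(a,i) via R0 from cites(a,i)
round 1: derive anc(c,a) via R0 from cites(c,a)
round 1: derive anc(c,i) via R0 from cites(c,i)
round 1: derive anc(d,g) via R0 from cites(d,g)
round 1: derive anc(f,c) via R0 from cites(f,c)
round 1: derive anc(f,i) via R0 from cites(f,i)
round 1: derive anc(g,a) via R0 from cites(g,a)
round 1: derive anc(g,d) via R0 from cites(g,d)
round 1: derive anc(i,b) via R0 from cites(i,b)
round 1: derive anc(i,i) via R0 from cites(i,i)
round 1: derive anc(a,b) via R2 from cites(a,g), link(g,b)
round 1: derive anc(a,c) via R2 from cites(a,i), link(i,c)
round 1: derive anc(a,d) via R2 from cites(a,i), link(i,d)
round 1: derive anc(c,c) via R2 from cites(c,i), link(i,c)
round 1: derive anc(c,d) via R2 from cites(c,a), link(a,d)
round 1: derive anc(c,g) via R2 from cites(c,a), link(a,g)
round 1: derive anc(d,b) via R2 from cites(d,g), link(g,b)
round 1: derive anc(d,i) via R2 from cites(d,g), link(g,i)
round 1: derive anc(f,a) via R2 from cites(f,c), link(c,a)
round 1: derive anc(f,b) via R2 from cites(f,c), link(c,b)
round 1: derive anc(f,d) via R2 from cites(f,i), link(i,d)
round 1: derive anc(g,g) via R2 from cites(g,a), link(a,g)
round 1: derive anc(i,c) via R2 from cites(i,i), link(i,c)
round 1: derive anc(i,d) via R2 from cites(i,i), link(i,d)
round 2: derive anc(a,a) via R1 from anc(a,c), cites(c,a)
round 2: derive anc(c,b) via R1 from anc(c,i), cites(i,b)
round 2: derive anc(d,a) via R1 from anc(d,g), cites(g,a)
round 2: derive anc(d,d) via R1 from anc(d,g), cites(g,d)
round 2: derive anc(f,g) via R1 from anc(f,a), cites(a,g)
round 2: derive anc(g,i) via R1 from anc(g,a), cites(a,i)
round 2: derive anc(i,a) via R1 from anc(i,c), cites(c,a)
round 2: derive anc(i,g) via R1 from anc(i,d), cites(d,g)
round 3: derive anc(g,b) via R1 from anc(g,i), cites(i,b)

anc(a,a)  [via R1]
  anc(a,c)  [via R2]
    cites(a,i)  [fact]
    link(i,c)  [fact]
  cites(c,a)  [fact]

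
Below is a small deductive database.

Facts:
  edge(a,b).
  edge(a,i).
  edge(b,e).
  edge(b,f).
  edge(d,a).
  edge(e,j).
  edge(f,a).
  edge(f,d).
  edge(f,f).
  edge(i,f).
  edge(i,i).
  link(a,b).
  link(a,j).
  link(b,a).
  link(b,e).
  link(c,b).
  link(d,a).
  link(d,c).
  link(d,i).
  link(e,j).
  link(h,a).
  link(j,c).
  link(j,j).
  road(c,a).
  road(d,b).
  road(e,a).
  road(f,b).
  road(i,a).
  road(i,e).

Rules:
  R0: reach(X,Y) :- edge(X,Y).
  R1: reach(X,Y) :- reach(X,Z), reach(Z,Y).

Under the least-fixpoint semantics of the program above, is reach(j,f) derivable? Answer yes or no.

round 1: derive reach(a,b) via R0 from edge(a,b)
round 1: derive reach(a,i) via R0 from edge(a,i)
round 1: derive reach(b,e) via R0 from edge(b,e)
round 1: derive reach(b,f) via R0 from edge(b,f)
round 1: derive reach(d,a) via R0 from edge(d,a)
round 1: derive reach(e,j) via R0 from edge(e,j)
round 1: derive reach(f,a) via R0 from edge(f,a)
round 1: derive reach(f,d) via R0 from edge(f,d)
round 1: derive reach(f,f) via R0 from edge(f,f)
round 1: derive reach(i,f) via R0 from edge(i,f)
round 1: derive reach(i,i) via R0 from edge(i,i)
round 2: derive reach(a,e) via R1 from reach(a,b), reach(b,e)
round 2: derive reach(a,f) via R1 from reach(a,b), reach(b,f)
round 2: derive reach(b,a) via R1 from reach(b,f), reach(f,a)
round 2: derive reach(b,d) via R1 from reach(b,f), reach(f,d)
round 2: derive reach(b,j) via R1 from reach(b,e), reach(e,j)
round 2: derive reach(d,b) via R1 from reach(d,a), reach(a,b)
round 2: derive reach(d,i) via R1 from reach(d,a), reach(a,i)
round 2: derive reach(f,b) via R1 from reach(f,a), reach(a,b)
round 2: derive reach(f,i) via R1 from reach(f,a), reach(a,i)
round 2: derive reach(i,a) via R1 from reach(i,f), reach(f,a)
round 2: derive reach(i,d) via R1 from reach(i,f), reach(f,d)
round 3: derive reach(a,a) via R1 from reach(a,b), reach(b,a)
round 3: derive reach(a,d) via R1 from reach(a,b), reach(b,d)
round 3: derive reach(a,j) via R1 from reach(a,b), reach(b,j)
round 3: derive reach(b,b) via R1 from reach(b,a), reach(a,b)
round 3: derive reach(b,i) via R1 from reach(b,a), reach(a,i)
round 3: derive reach(d,d) via R1 from reach(d,b), reach(b,d)
round 3: derive reach(d,e) via R1 from reach(d,a), reach(a,e)
round 3: derive reach(d,f) via R1 from reach(d,a), reach(a,f)
round 3: derive reach(d,j) via R1 from reach(d,b), reach(b,j)
round 3: derive reach(f,e) via R1 from reach(f,a), reach(a,e)
round 3: derive reach(f,j) via R1 from reach(f,b), reach(b,j)
round 3: derive reach(i,b) via R1 from reach(i,a), reach(a,b)
round 3: derive reach(i,e) via R1 from reach(i,a), reach(a,e)
round 4: derive reach(i,j) via R1 from reach(i,a), reach(a,j)

no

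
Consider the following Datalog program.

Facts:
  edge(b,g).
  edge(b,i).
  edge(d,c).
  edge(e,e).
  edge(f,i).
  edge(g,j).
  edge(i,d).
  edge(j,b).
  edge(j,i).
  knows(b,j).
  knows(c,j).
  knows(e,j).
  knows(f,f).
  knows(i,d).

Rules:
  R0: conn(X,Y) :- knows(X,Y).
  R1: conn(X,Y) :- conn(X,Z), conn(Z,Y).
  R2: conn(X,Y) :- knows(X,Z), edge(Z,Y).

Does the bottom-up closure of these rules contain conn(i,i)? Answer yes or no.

yes

round 1: derive conn(b,j) via R0 from knows(b,j)
round 1: derive conn(c,j) via R0 from knows(c,j)
round 1: derive conn(e,j) via R0 from knows(e,j)
round 1: derive conn(f,f) via R0 from knows(f,f)
round 1: derive conn(i,d) via R0 from knows(i,d)
round 1: derive conn(b,b) via R2 from knows(b,j), edge(j,b)
round 1: derive conn(b,i) via R2 from knows(b,j), edge(j,i)
round 1: derive conn(c,b) via R2 from knows(c,j), edge(j,b)
round 1: derive conn(c,i) via R2 from knows(c,j), edge(j,i)
round 1: derive conn(e,b) via R2 from knows(e,j), edge(j,b)
round 1: derive conn(e,i) via R2 from knows(e,j), edge(j,i)
round 1: derive conn(f,i) via R2 from knows(f,f), edge(f,i)
round 1: derive conn(i,c) via R2 from knows(i,d), edge(d,c)
round 2: derive conn(b,c) via R1 from conn(b,i), conn(i,c)
round 2: derive conn(b,d) via R1 from conn(b,i), conn(i,d)
round 2: derive conn(c,c) via R1 from conn(c,i), conn(i,c)
round 2: derive conn(c,d) via R1 from conn(c,i), conn(i,d)
round 2: derive conn(e,c) via R1 from conn(e,i), conn(i,c)
round 2: derive conn(e,d) via R1 from conn(e,i), conn(i,d)
round 2: derive conn(f,c) via R1 from conn(f,i), conn(i,c)
round 2: derive conn(f,d) via R1 from conn(f,i), conn(i,d)
round 2: derive conn(i,b) via R1 from conn(i,c), conn(c,b)
round 2: derive conn(i,i) via R1 from conn(i,c), conn(c,i)
round 2: derive conn(i,j) via R1 from conn(i,c), conn(c,j)
round 3: derive conn(f,b) via R1 from conn(f,c), conn(c,b)
round 3: derive conn(f,j) via R1 from conn(f,c), conn(c,j)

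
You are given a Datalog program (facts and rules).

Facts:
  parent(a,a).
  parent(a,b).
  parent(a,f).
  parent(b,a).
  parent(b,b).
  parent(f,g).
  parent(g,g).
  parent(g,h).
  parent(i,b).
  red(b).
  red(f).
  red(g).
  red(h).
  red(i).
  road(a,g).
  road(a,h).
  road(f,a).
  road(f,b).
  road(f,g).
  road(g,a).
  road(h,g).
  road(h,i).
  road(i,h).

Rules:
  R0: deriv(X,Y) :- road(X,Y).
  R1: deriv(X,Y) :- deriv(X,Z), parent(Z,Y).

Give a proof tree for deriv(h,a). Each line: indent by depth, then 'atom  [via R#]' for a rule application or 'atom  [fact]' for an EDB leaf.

deriv(h,a)  [via R1]
  deriv(h,b)  [via R1]
    deriv(h,i)  [via R0]
      road(h,i)  [fact]
    parent(i,b)  [fact]
  parent(b,a)  [fact]

round 1: derive deriv(a,g) via R0 from road(a,g)
round 1: derive deriv(a,h) via R0 from road(a,h)
round 1: derive deriv(f,a) via R0 from road(f,a)
round 1: derive deriv(f,b) via R0 from road(f,b)
round 1: derive deriv(f,g) via R0 from road(f,g)
round 1: derive deriv(g,a) via R0 from road(g,a)
round 1: derive deriv(h,g) via R0 from road(h,g)
round 1: derive deriv(h,i) via R0 from road(h,i)
round 1: derive deriv(i,h) via R0 from road(i,h)
round 2: derive deriv(f,f) via R1 from deriv(f,a), parent(a,f)
round 2: derive deriv(f,h) via R1 from deriv(f,g), parent(g,h)
round 2: derive deriv(g,b) via R1 from deriv(g,a), parent(a,b)
round 2: derive deriv(g,f) via R1 from deriv(g,a), parent(a,f)
round 2: derive deriv(h,b) via R1 from deriv(h,i), parent(i,b)
round 2: derive deriv(h,h) via R1 from deriv(h,g), parent(g,h)
round 3: derive deriv(g,g) via R1 from deriv(g,f), parent(f,g)
round 3: derive deriv(h,a) via R1 from deriv(h,b), parent(b,a)
round 4: derive deriv(g,h) via R1 from deriv(g,g), parent(g,h)
round 4: derive deriv(h,f) via R1 from deriv(h,a), parent(a,f)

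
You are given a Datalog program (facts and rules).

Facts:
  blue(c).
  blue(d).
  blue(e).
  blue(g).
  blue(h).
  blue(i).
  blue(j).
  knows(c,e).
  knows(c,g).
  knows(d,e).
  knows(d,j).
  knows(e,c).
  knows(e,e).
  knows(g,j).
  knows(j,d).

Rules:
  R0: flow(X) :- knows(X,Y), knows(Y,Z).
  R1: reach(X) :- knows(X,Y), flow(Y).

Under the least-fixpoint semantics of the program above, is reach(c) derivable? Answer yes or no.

yes

round 1: derive flow(c) via R0 from knows(c,e), knows(e,c)
round 1: derive flow(d) via R0 from knows(d,e), knows(e,c)
round 1: derive flow(e) via R0 from knows(e,c), knows(c,e)
round 1: derive flow(g) via R0 from knows(g,j), knows(j,d)
round 1: derive flow(j) via R0 from knows(j,d), knows(d,e)
round 2: derive reach(c) via R1 from knows(c,e), flow(e)
round 2: derive reach(d) via R1 from knows(d,e), flow(e)
round 2: derive reach(e) via R1 from knows(e,c), flow(c)
round 2: derive reach(g) via R1 from knows(g,j), flow(j)
round 2: derive reach(j) via R1 from knows(j,d), flow(d)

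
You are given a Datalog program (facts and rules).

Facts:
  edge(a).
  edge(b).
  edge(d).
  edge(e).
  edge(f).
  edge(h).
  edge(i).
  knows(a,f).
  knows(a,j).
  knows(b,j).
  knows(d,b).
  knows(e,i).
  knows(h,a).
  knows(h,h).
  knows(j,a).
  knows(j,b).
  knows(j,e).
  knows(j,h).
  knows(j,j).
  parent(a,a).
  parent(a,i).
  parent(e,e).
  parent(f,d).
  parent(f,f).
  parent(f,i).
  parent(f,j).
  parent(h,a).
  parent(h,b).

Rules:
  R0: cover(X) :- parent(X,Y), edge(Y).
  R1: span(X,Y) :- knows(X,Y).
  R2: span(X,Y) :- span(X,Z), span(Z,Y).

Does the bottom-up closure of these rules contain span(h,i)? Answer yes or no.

yes

round 1: derive span(a,f) via R1 from knows(a,f)
round 1: derive span(a,j) via R1 from knows(a,j)
round 1: derive span(b,j) via R1 from knows(b,j)
round 1: derive span(d,b) via R1 from knows(d,b)
round 1: derive span(e,i) via R1 from knows(e,i)
round 1: derive span(h,a) via R1 from knows(h,a)
round 1: derive span(h,h) via R1 from knows(h,h)
round 1: derive span(j,a) via R1 from knows(j,a)
round 1: derive span(j,b) via R1 from knows(j,b)
round 1: derive span(j,e) via R1 from knows(j,e)
round 1: derive span(j,h) via R1 from knows(j,h)
round 1: derive span(j,j) via R1 from knows(j,j)
round 2: derive span(a,a) via R2 from span(a,j), span(j,a)
round 2: derive span(a,b) via R2 from span(a,j), span(j,b)
round 2: derive span(a,e) via R2 from span(a,j), span(j,e)
round 2: derive span(a,h) via R2 from span(a,j), span(j,h)
round 2: derive span(b,a) via R2 from span(b,j), span(j,a)
round 2: derive span(b,b) via R2 from span(b,j), span(j,b)
round 2: derive span(b,e) via R2 from span(b,j), span(j,e)
round 2: derive span(b,h) via R2 from span(b,j), span(j,h)
round 2: derive span(d,j) via R2 from span(d,b), span(b,j)
round 2: derive span(h,f) via R2 from span(h,a), span(a,f)
round 2: derive span(h,j) via R2 from span(h,a), span(a,j)
round 2: derive span(j,f) via R2 from span(j,a), span(a,f)
round 2: derive span(j,i) via R2 from span(j,e), span(e,i)
round 3: derive span(a,i) via R2 from span(a,e), span(e,i)
round 3: derive span(b,f) via R2 from span(b,a), span(a,f)
round 3: derive span(b,i) via R2 from span(b,e), span(e,i)
round 3: derive span(d,a) via R2 from span(d,b), span(b,a)
round 3: derive span(d,e) via R2 from span(d,b), span(b,e)
round 3: derive span(d,f) via R2 from span(d,j), span(j,f)
round 3: derive span(d,h) via R2 from span(d,b), span(b,h)
round 3: derive span(d,i) via R2 from span(d,j), span(j,i)
round 3: derive span(h,b) via R2 from span(h,a), span(a,b)
round 3: derive span(h,e) via R2 from span(h,a), span(a,e)
round 3: derive span(h,i) via R2 from span(h,j), span(j,i)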